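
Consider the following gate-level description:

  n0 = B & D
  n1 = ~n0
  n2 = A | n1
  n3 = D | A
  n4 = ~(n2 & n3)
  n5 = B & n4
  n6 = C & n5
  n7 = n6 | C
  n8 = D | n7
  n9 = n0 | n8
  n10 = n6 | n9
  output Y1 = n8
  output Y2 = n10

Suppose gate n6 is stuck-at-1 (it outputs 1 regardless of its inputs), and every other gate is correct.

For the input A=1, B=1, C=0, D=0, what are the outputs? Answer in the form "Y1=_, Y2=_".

Y1=1, Y2=1

Propagate with n6 forced: n0=0, n1=1, n2=1, n3=1, n4=0, n5=0, n6=1 [stuck-at-1], n7=1, n8=1, n9=1, n10=1.
So the outputs are Y1=1, Y2=1. (Without the fault they would be Y1=0, Y2=0.)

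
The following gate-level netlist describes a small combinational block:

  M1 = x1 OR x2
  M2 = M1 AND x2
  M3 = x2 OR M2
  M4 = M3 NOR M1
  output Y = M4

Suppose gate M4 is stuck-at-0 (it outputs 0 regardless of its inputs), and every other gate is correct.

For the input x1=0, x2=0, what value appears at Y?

Propagate with M4 forced: M1=0, M2=0, M3=0, M4=0 [stuck-at-0].
So Y = 0. (Without the fault it would be 1.)

0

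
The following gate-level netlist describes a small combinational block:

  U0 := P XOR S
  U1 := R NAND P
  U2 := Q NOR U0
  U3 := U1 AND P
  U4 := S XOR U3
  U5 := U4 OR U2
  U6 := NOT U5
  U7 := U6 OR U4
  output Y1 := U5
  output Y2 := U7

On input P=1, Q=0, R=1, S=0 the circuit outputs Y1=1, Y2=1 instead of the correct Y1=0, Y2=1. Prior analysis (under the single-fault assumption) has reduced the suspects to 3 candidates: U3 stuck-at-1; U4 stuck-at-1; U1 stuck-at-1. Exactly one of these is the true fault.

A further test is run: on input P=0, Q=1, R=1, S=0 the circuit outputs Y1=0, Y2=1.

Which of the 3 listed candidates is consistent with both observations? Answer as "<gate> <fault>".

Evaluate each candidate on input P=0, Q=1, R=1, S=0:
  U3 stuck-at-1: U0=0, U1=1, U2=0, U3=1 [stuck-at-1], U4=1, U5=1, U6=0, U7=1 → Y1=1, Y2=1 — eliminated
  U4 stuck-at-1: U0=0, U1=1, U2=0, U3=0, U4=1 [stuck-at-1], U5=1, U6=0, U7=1 → Y1=1, Y2=1 — eliminated
  U1 stuck-at-1: U0=0, U1=1 [stuck-at-1], U2=0, U3=0, U4=0, U5=0, U6=1, U7=1 → Y1=0, Y2=1 — matches
Only U1 stuck-at-1 reproduces the observed Y1=0, Y2=1.

U1 stuck-at-1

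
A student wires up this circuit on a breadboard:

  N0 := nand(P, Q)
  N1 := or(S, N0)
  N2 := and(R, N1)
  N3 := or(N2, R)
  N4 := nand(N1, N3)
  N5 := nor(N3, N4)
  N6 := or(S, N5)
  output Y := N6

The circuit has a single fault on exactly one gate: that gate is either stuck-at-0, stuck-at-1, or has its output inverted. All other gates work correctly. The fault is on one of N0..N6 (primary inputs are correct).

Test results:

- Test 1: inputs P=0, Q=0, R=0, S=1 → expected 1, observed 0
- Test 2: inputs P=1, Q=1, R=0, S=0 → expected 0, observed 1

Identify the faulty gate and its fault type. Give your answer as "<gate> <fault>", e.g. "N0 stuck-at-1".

Fault-free values for test 1 (P=0, Q=0, R=0, S=1): N0=1, N1=1, N2=0, N3=0, N4=1, N5=0, N6=1, giving Y=1. Observed 0.
Test 1: faults giving observed 0 are {N6 stuck-at-0, N6 inverted output}.
Test 2 (P=1, Q=1, R=0, S=0): fault-free N0=0, N1=0, N2=0, N3=0, N4=1, N5=0, N6=0 → 0; observed 1. Eliminates N6 stuck-at-0.
Only N6 inverted output is consistent with every test.

N6 inverted output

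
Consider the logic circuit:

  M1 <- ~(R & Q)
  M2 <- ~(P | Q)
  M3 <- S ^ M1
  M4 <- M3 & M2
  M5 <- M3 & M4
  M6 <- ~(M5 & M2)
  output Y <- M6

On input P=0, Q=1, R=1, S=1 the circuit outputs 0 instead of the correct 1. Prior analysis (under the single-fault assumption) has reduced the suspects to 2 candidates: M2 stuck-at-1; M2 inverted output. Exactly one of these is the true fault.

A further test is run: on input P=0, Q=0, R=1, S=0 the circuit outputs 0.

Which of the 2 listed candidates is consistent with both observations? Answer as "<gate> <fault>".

M2 stuck-at-1

Evaluate each candidate on input P=0, Q=0, R=1, S=0:
  M2 stuck-at-1: M1=1, M2=1 [stuck-at-1], M3=1, M4=1, M5=1, M6=0 → 0 — matches
  M2 inverted output: M1=1, M2=0 [inverted output], M3=1, M4=0, M5=0, M6=1 → 1 — eliminated
Only M2 stuck-at-1 reproduces the observed 0.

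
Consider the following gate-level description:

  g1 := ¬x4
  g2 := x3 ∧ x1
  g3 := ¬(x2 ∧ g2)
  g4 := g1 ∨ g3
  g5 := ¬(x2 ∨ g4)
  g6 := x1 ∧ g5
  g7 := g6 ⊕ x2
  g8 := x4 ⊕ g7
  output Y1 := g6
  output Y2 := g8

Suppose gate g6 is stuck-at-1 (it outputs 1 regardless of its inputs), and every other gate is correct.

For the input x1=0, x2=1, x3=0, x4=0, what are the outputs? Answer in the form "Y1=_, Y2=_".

Propagate with g6 forced: g1=1, g2=0, g3=1, g4=1, g5=0, g6=1 [stuck-at-1], g7=0, g8=0.
So the outputs are Y1=1, Y2=0. (Without the fault they would be Y1=0, Y2=1.)

Y1=1, Y2=0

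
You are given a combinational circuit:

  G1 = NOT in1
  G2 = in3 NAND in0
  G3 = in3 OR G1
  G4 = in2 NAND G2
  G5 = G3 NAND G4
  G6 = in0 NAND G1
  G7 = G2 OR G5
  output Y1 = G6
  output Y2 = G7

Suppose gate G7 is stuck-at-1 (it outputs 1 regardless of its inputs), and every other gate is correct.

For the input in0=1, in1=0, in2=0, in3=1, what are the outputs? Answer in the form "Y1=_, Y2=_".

Y1=0, Y2=1

Propagate with G7 forced: G1=1, G2=0, G3=1, G4=1, G5=0, G6=0, G7=1 [stuck-at-1].
So the outputs are Y1=0, Y2=1. (Without the fault they would be Y1=0, Y2=0.)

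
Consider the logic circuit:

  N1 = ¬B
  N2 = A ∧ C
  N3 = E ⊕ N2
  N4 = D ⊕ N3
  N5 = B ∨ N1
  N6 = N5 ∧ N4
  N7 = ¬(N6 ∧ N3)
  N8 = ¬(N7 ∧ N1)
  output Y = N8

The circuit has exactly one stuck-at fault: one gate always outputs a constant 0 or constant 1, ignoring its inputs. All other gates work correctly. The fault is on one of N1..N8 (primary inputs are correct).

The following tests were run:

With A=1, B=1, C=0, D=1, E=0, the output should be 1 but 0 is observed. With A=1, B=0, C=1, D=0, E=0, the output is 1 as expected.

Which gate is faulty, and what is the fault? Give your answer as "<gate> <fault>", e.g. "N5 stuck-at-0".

Fault-free values for test 1 (A=1, B=1, C=0, D=1, E=0): N1=0, N2=0, N3=0, N4=1, N5=1, N6=1, N7=1, N8=1, giving Y=1. Observed 0.
Test 1: faults giving observed 0 are {N1 stuck-at-1, N8 stuck-at-0}.
Test 2 (A=1, B=0, C=1, D=0, E=0): fault-free N1=1, N2=1, N3=1, N4=1, N5=1, N6=1, N7=0, N8=1 → 1; observed 1. Eliminates N8 stuck-at-0.
Only N1 stuck-at-1 is consistent with every test.

N1 stuck-at-1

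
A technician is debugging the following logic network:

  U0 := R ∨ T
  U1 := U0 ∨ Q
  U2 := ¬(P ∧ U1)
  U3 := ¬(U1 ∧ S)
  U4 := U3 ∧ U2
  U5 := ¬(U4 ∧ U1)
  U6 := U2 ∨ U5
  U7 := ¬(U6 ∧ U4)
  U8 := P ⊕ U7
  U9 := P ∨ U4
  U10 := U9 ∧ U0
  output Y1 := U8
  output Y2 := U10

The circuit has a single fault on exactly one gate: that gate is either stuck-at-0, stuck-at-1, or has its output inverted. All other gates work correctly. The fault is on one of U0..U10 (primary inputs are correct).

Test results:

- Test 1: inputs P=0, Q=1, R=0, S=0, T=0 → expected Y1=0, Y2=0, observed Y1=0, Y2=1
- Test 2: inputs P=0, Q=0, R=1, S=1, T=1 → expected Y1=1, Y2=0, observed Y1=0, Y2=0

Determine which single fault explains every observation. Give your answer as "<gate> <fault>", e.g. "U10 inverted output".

Fault-free values for test 1 (P=0, Q=1, R=0, S=0, T=0): U0=0, U1=1, U2=1, U3=1, U4=1, U5=0, U6=1, U7=0, U8=0, U9=1, U10=0, giving Y1=0, Y2=0. Observed Y1=0, Y2=1.
Test 1: faults giving observed Y1=0, Y2=1 are {U0 stuck-at-1, U0 inverted output, U10 stuck-at-1, U10 inverted output}.
Test 2 (P=0, Q=0, R=1, S=1, T=1): fault-free U0=1, U1=1, U2=1, U3=0, U4=0, U5=1, U6=1, U7=1, U8=1, U9=0, U10=0 → Y1=1, Y2=0; observed Y1=0, Y2=0. Eliminates U0 stuck-at-1, U10 stuck-at-1, U10 inverted output.
Only U0 inverted output is consistent with every test.

U0 inverted output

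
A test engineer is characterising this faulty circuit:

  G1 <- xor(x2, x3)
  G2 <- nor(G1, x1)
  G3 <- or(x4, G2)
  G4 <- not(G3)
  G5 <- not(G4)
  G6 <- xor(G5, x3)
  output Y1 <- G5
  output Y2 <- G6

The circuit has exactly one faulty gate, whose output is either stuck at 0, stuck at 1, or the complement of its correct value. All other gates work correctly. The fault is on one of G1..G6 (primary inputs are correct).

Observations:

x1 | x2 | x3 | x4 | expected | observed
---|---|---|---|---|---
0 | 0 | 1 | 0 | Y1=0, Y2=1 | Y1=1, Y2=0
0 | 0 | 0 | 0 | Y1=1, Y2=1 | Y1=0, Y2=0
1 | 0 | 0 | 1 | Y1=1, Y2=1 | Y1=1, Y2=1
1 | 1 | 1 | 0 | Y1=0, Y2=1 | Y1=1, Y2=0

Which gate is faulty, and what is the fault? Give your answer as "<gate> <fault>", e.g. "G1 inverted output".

Fault-free values for test 1 (x1=0, x2=0, x3=1, x4=0): G1=1, G2=0, G3=0, G4=1, G5=0, G6=1, giving Y1=0, Y2=1. Observed Y1=1, Y2=0.
Test 1: faults giving observed Y1=1, Y2=0 are {G1 stuck-at-0, G1 inverted output, G2 stuck-at-1, G2 inverted output, G3 stuck-at-1, G3 inverted output, G4 stuck-at-0, G4 inverted output, G5 stuck-at-1, G5 inverted output}.
Test 2 (x1=0, x2=0, x3=0, x4=0): fault-free G1=0, G2=1, G3=1, G4=0, G5=1, G6=1 → Y1=1, Y2=1; observed Y1=0, Y2=0. Eliminates G1 stuck-at-0, G2 stuck-at-1, G3 stuck-at-1, G4 stuck-at-0, G5 stuck-at-1.
Test 3 (x1=1, x2=0, x3=0, x4=1): fault-free G1=0, G2=0, G3=1, G4=0, G5=1, G6=1 → Y1=1, Y2=1; observed Y1=1, Y2=1. Eliminates G3 inverted output, G4 inverted output, G5 inverted output.
Test 4 (x1=1, x2=1, x3=1, x4=0): fault-free G1=0, G2=0, G3=0, G4=1, G5=0, G6=1 → Y1=0, Y2=1; observed Y1=1, Y2=0. Eliminates G1 inverted output.
Only G2 inverted output is consistent with every test.

G2 inverted output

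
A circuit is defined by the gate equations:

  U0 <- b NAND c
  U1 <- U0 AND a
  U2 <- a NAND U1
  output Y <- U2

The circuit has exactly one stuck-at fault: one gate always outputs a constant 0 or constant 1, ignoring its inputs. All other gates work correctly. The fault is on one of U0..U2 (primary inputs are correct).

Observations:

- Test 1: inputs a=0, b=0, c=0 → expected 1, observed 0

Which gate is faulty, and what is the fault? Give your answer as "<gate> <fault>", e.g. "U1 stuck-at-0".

Fault-free values for test 1 (a=0, b=0, c=0): U0=1, U1=0, U2=1, giving Y=1. Observed 0.
Test 1: faults giving observed 0 are {U2 stuck-at-0}.
Only U2 stuck-at-0 is consistent with every test.

U2 stuck-at-0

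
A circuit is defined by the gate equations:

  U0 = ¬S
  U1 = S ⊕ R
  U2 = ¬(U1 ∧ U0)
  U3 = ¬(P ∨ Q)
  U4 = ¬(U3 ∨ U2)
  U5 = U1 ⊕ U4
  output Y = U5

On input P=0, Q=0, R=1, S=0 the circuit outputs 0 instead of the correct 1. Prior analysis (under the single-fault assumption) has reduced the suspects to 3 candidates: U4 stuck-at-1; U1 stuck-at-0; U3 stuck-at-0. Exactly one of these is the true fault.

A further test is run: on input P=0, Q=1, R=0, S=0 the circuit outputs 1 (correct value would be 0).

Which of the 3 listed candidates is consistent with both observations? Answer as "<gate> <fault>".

Evaluate each candidate on input P=0, Q=1, R=0, S=0:
  U4 stuck-at-1: U0=1, U1=0, U2=1, U3=0, U4=1 [stuck-at-1], U5=1 → 1 — matches
  U1 stuck-at-0: U0=1, U1=0 [stuck-at-0], U2=1, U3=0, U4=0, U5=0 → 0 — eliminated
  U3 stuck-at-0: U0=1, U1=0, U2=1, U3=0 [stuck-at-0], U4=0, U5=0 → 0 — eliminated
Only U4 stuck-at-1 reproduces the observed 1.

U4 stuck-at-1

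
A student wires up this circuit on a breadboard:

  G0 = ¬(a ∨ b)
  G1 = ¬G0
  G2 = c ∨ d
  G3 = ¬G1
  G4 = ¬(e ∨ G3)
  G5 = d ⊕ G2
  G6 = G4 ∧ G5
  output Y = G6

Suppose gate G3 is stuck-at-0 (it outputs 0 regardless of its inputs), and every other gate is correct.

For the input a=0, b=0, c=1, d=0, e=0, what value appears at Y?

Propagate with G3 forced: G0=1, G1=0, G2=1, G3=0 [stuck-at-0], G4=1, G5=1, G6=1.
So Y = 1. (Without the fault it would be 0.)

1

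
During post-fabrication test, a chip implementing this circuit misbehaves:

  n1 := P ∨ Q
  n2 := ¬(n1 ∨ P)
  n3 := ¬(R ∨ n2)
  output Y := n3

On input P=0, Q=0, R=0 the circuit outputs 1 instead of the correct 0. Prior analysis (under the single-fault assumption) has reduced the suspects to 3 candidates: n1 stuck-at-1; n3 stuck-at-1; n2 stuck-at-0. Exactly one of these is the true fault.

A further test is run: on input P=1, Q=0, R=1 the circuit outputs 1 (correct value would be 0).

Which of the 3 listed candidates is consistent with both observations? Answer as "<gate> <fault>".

n3 stuck-at-1

Evaluate each candidate on input P=1, Q=0, R=1:
  n1 stuck-at-1: n1=1 [stuck-at-1], n2=0, n3=0 → 0 — eliminated
  n3 stuck-at-1: n1=1, n2=0, n3=1 [stuck-at-1] → 1 — matches
  n2 stuck-at-0: n1=1, n2=0 [stuck-at-0], n3=0 → 0 — eliminated
Only n3 stuck-at-1 reproduces the observed 1.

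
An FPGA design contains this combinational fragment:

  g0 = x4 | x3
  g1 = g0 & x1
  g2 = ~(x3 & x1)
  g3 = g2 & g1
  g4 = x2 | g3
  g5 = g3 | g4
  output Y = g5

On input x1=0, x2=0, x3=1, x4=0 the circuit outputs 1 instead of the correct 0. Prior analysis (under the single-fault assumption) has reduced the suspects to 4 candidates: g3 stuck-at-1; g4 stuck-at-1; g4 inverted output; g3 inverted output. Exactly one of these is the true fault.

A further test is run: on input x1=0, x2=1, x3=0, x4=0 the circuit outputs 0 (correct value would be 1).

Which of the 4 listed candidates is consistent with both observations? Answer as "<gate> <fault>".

g4 inverted output

Evaluate each candidate on input x1=0, x2=1, x3=0, x4=0:
  g3 stuck-at-1: g0=0, g1=0, g2=1, g3=1 [stuck-at-1], g4=1, g5=1 → 1 — eliminated
  g4 stuck-at-1: g0=0, g1=0, g2=1, g3=0, g4=1 [stuck-at-1], g5=1 → 1 — eliminated
  g4 inverted output: g0=0, g1=0, g2=1, g3=0, g4=0 [inverted output], g5=0 → 0 — matches
  g3 inverted output: g0=0, g1=0, g2=1, g3=1 [inverted output], g4=1, g5=1 → 1 — eliminated
Only g4 inverted output reproduces the observed 0.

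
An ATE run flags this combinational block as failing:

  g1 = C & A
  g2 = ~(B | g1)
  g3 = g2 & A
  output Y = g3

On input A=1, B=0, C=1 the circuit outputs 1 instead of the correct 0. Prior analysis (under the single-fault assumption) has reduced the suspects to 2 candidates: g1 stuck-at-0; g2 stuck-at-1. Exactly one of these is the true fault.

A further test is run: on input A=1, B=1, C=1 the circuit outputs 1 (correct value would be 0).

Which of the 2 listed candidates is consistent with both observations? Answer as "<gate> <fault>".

Evaluate each candidate on input A=1, B=1, C=1:
  g1 stuck-at-0: g1=0 [stuck-at-0], g2=0, g3=0 → 0 — eliminated
  g2 stuck-at-1: g1=1, g2=1 [stuck-at-1], g3=1 → 1 — matches
Only g2 stuck-at-1 reproduces the observed 1.

g2 stuck-at-1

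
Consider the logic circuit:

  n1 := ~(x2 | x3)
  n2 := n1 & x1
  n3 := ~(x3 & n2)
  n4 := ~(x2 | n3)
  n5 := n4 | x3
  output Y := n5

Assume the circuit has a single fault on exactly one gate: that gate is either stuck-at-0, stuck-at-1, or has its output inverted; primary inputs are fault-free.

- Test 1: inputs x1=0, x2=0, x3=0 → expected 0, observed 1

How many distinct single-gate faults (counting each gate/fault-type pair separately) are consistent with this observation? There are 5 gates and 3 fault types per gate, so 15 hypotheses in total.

Fault-free: n1=1, n2=0, n3=1, n4=0, n5=0 → 0. Observed 1.
  n1: none of the 3 fault types match ✗
  n2: none of the 3 fault types match ✗
  n3: stuck-at-0, inverted output ✓; others ✗
  n4: stuck-at-1, inverted output ✓; others ✗
  n5: stuck-at-1, inverted output ✓; others ✗
Consistent faults: {n3 stuck-at-0, n3 inverted output, n4 stuck-at-1, n4 inverted output, n5 stuck-at-1, n5 inverted output} — 6 in all.

6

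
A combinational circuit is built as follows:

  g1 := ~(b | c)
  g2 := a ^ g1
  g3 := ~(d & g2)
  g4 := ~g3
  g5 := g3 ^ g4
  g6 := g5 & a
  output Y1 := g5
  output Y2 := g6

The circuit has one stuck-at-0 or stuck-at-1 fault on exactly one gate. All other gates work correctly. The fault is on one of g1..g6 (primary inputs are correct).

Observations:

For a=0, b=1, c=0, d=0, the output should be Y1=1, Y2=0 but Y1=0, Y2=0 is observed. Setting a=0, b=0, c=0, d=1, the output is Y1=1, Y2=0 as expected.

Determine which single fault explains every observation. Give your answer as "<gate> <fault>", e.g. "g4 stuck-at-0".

Fault-free values for test 1 (a=0, b=1, c=0, d=0): g1=0, g2=0, g3=1, g4=0, g5=1, g6=0, giving Y1=1, Y2=0. Observed Y1=0, Y2=0.
Test 1: faults giving observed Y1=0, Y2=0 are {g4 stuck-at-1, g5 stuck-at-0}.
Test 2 (a=0, b=0, c=0, d=1): fault-free g1=1, g2=1, g3=0, g4=1, g5=1, g6=0 → Y1=1, Y2=0; observed Y1=1, Y2=0. Eliminates g5 stuck-at-0.
Only g4 stuck-at-1 is consistent with every test.

g4 stuck-at-1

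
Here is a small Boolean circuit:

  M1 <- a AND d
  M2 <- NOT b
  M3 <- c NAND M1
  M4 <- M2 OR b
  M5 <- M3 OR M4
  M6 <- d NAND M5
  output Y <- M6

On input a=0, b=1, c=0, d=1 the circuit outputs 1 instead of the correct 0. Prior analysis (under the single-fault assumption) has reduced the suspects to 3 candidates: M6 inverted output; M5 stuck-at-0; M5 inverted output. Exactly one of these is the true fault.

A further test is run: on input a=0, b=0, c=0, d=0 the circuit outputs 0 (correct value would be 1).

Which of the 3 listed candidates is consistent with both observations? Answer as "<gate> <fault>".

M6 inverted output

Evaluate each candidate on input a=0, b=0, c=0, d=0:
  M6 inverted output: M1=0, M2=1, M3=1, M4=1, M5=1, M6=0 [inverted output] → 0 — matches
  M5 stuck-at-0: M1=0, M2=1, M3=1, M4=1, M5=0 [stuck-at-0], M6=1 → 1 — eliminated
  M5 inverted output: M1=0, M2=1, M3=1, M4=1, M5=0 [inverted output], M6=1 → 1 — eliminated
Only M6 inverted output reproduces the observed 0.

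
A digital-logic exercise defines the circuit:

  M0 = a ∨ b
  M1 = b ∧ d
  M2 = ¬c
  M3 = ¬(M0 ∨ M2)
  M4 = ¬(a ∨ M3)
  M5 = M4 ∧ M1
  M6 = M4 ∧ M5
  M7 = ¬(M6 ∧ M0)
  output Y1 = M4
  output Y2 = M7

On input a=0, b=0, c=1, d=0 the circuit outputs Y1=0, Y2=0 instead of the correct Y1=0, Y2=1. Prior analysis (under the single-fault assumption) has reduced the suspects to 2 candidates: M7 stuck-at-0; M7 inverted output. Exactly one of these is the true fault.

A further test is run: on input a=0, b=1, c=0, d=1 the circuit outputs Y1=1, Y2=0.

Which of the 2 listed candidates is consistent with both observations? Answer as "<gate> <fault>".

Evaluate each candidate on input a=0, b=1, c=0, d=1:
  M7 stuck-at-0: M0=1, M1=1, M2=1, M3=0, M4=1, M5=1, M6=1, M7=0 [stuck-at-0] → Y1=1, Y2=0 — matches
  M7 inverted output: M0=1, M1=1, M2=1, M3=0, M4=1, M5=1, M6=1, M7=1 [inverted output] → Y1=1, Y2=1 — eliminated
Only M7 stuck-at-0 reproduces the observed Y1=1, Y2=0.

M7 stuck-at-0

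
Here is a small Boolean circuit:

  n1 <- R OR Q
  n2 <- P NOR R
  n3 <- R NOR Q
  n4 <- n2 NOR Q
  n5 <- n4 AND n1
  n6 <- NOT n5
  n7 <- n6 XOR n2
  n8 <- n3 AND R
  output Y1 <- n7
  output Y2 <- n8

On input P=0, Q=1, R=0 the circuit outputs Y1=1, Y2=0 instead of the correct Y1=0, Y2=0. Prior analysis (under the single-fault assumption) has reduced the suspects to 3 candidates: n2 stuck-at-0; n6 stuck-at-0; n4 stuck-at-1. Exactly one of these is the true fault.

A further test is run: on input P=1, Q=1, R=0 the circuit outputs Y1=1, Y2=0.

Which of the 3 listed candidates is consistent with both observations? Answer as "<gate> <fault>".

Evaluate each candidate on input P=1, Q=1, R=0:
  n2 stuck-at-0: n1=1, n2=0 [stuck-at-0], n3=0, n4=0, n5=0, n6=1, n7=1, n8=0 → Y1=1, Y2=0 — matches
  n6 stuck-at-0: n1=1, n2=0, n3=0, n4=0, n5=0, n6=0 [stuck-at-0], n7=0, n8=0 → Y1=0, Y2=0 — eliminated
  n4 stuck-at-1: n1=1, n2=0, n3=0, n4=1 [stuck-at-1], n5=1, n6=0, n7=0, n8=0 → Y1=0, Y2=0 — eliminated
Only n2 stuck-at-0 reproduces the observed Y1=1, Y2=0.

n2 stuck-at-0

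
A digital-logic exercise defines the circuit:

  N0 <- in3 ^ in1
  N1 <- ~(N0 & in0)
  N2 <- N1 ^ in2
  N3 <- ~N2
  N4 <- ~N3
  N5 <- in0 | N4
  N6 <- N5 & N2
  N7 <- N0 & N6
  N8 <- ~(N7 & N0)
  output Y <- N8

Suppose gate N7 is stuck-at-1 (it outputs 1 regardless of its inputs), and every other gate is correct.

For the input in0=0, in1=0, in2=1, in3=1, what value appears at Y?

0

Propagate with N7 forced: N0=1, N1=1, N2=0, N3=1, N4=0, N5=0, N6=0, N7=1 [stuck-at-1], N8=0.
So Y = 0. (Without the fault it would be 1.)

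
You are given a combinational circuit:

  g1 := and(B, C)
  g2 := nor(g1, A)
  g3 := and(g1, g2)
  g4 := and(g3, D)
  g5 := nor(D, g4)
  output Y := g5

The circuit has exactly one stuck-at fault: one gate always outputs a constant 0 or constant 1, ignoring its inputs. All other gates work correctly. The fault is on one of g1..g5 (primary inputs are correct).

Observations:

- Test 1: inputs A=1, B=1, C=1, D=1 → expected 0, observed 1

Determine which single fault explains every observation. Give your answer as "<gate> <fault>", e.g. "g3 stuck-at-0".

Fault-free values for test 1 (A=1, B=1, C=1, D=1): g1=1, g2=0, g3=0, g4=0, g5=0, giving Y=0. Observed 1.
Test 1: faults giving observed 1 are {g5 stuck-at-1}.
Only g5 stuck-at-1 is consistent with every test.

g5 stuck-at-1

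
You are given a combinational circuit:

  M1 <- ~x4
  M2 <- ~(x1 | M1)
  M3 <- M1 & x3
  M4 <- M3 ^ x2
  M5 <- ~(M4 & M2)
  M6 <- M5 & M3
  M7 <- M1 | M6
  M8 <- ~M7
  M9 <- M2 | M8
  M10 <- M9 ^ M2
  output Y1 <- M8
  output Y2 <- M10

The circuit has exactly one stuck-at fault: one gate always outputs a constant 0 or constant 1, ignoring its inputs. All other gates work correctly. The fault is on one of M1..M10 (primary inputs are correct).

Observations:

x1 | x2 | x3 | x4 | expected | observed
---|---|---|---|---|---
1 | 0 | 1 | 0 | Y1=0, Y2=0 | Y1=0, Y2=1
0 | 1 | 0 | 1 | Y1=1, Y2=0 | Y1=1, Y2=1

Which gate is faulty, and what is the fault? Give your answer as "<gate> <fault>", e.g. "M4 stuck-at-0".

Fault-free values for test 1 (x1=1, x2=0, x3=1, x4=0): M1=1, M2=0, M3=1, M4=1, M5=1, M6=1, M7=1, M8=0, M9=0, M10=0, giving Y1=0, Y2=0. Observed Y1=0, Y2=1.
Test 1: faults giving observed Y1=0, Y2=1 are {M9 stuck-at-1, M10 stuck-at-1}.
Test 2 (x1=0, x2=1, x3=0, x4=1): fault-free M1=0, M2=1, M3=0, M4=1, M5=0, M6=0, M7=0, M8=1, M9=1, M10=0 → Y1=1, Y2=0; observed Y1=1, Y2=1. Eliminates M9 stuck-at-1.
Only M10 stuck-at-1 is consistent with every test.

M10 stuck-at-1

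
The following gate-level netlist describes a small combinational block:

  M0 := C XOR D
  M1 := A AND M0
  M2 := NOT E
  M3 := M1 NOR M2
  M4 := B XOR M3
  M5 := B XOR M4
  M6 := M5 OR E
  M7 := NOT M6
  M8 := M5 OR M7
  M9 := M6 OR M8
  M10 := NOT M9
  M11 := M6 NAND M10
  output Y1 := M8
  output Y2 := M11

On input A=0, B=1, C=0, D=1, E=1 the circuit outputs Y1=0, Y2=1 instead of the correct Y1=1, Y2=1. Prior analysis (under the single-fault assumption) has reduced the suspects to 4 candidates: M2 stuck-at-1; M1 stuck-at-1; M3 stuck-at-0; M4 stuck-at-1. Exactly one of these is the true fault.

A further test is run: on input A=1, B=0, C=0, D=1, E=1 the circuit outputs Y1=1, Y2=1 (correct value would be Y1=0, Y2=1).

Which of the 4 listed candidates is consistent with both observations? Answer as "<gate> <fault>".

M4 stuck-at-1

Evaluate each candidate on input A=1, B=0, C=0, D=1, E=1:
  M2 stuck-at-1: M0=1, M1=1, M2=1 [stuck-at-1], M3=0, M4=0, M5=0, M6=1, M7=0, M8=0, M9=1, M10=0, M11=1 → Y1=0, Y2=1 — eliminated
  M1 stuck-at-1: M0=1, M1=1 [stuck-at-1], M2=0, M3=0, M4=0, M5=0, M6=1, M7=0, M8=0, M9=1, M10=0, M11=1 → Y1=0, Y2=1 — eliminated
  M3 stuck-at-0: M0=1, M1=1, M2=0, M3=0 [stuck-at-0], M4=0, M5=0, M6=1, M7=0, M8=0, M9=1, M10=0, M11=1 → Y1=0, Y2=1 — eliminated
  M4 stuck-at-1: M0=1, M1=1, M2=0, M3=0, M4=1 [stuck-at-1], M5=1, M6=1, M7=0, M8=1, M9=1, M10=0, M11=1 → Y1=1, Y2=1 — matches
Only M4 stuck-at-1 reproduces the observed Y1=1, Y2=1.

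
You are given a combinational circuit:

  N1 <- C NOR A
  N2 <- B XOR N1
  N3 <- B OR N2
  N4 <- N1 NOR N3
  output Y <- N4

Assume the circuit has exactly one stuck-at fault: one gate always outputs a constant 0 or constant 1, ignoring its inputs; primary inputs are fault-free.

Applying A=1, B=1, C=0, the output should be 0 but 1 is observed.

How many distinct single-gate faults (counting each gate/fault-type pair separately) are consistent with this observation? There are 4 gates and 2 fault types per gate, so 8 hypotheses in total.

2

Fault-free: N1=0, N2=1, N3=1, N4=0 → 0. Observed 1.
  N1 stuck-at-0: output 0 ✗
  N1 stuck-at-1: output 0 ✗
  N2 stuck-at-0: output 0 ✗
  N2 stuck-at-1: output 0 ✗
  N3 stuck-at-0: output 1 ✓
  N3 stuck-at-1: output 0 ✗
  N4 stuck-at-0: output 0 ✗
  N4 stuck-at-1: output 1 ✓
Consistent faults: {N3 stuck-at-0, N4 stuck-at-1} — 2 in all.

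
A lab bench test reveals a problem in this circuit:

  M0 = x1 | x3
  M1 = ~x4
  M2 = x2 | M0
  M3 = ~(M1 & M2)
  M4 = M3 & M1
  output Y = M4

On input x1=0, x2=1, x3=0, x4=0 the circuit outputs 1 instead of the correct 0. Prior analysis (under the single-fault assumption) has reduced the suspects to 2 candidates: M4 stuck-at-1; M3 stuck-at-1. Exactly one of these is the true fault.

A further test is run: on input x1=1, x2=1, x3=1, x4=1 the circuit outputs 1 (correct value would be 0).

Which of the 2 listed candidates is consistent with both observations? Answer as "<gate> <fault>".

Evaluate each candidate on input x1=1, x2=1, x3=1, x4=1:
  M4 stuck-at-1: M0=1, M1=0, M2=1, M3=1, M4=1 [stuck-at-1] → 1 — matches
  M3 stuck-at-1: M0=1, M1=0, M2=1, M3=1 [stuck-at-1], M4=0 → 0 — eliminated
Only M4 stuck-at-1 reproduces the observed 1.

M4 stuck-at-1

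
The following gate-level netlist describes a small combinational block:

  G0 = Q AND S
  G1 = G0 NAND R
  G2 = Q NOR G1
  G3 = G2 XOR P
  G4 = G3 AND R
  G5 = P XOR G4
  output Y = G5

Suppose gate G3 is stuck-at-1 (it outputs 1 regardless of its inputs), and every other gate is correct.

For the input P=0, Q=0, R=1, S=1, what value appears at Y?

1

Propagate with G3 forced: G0=0, G1=1, G2=0, G3=1 [stuck-at-1], G4=1, G5=1.
So Y = 1. (Without the fault it would be 0.)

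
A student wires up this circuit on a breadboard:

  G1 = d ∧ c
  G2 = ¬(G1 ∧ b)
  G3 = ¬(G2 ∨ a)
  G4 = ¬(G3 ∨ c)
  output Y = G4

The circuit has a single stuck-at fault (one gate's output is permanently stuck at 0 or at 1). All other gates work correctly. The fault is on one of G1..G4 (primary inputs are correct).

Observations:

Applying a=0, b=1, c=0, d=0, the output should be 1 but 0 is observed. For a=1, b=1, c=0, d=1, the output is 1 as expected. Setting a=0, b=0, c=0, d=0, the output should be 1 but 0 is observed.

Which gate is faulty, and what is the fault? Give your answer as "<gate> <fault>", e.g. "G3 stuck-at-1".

Fault-free values for test 1 (a=0, b=1, c=0, d=0): G1=0, G2=1, G3=0, G4=1, giving Y=1. Observed 0.
Test 1: faults giving observed 0 are {G1 stuck-at-1, G2 stuck-at-0, G3 stuck-at-1, G4 stuck-at-0}.
Test 2 (a=1, b=1, c=0, d=1): fault-free G1=0, G2=1, G3=0, G4=1 → 1; observed 1. Eliminates G3 stuck-at-1, G4 stuck-at-0.
Test 3 (a=0, b=0, c=0, d=0): fault-free G1=0, G2=1, G3=0, G4=1 → 1; observed 0. Eliminates G1 stuck-at-1.
Only G2 stuck-at-0 is consistent with every test.

G2 stuck-at-0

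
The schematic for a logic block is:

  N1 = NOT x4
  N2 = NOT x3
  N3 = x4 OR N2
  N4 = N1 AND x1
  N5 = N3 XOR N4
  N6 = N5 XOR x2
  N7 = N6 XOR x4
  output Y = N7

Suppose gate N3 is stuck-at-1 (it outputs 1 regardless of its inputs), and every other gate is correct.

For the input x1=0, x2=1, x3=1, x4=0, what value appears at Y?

Propagate with N3 forced: N1=1, N2=0, N3=1 [stuck-at-1], N4=0, N5=1, N6=0, N7=0.
So Y = 0. (Without the fault it would be 1.)

0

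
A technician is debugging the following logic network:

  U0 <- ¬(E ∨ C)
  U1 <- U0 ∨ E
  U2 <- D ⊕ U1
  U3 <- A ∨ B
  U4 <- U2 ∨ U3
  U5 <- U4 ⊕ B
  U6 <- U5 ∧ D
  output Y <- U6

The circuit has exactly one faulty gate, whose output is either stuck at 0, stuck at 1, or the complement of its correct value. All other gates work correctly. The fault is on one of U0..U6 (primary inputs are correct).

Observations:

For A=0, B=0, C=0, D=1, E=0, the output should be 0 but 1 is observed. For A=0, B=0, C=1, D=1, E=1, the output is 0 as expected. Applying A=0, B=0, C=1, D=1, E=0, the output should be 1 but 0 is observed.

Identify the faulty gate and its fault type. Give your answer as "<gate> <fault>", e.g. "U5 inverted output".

Fault-free values for test 1 (A=0, B=0, C=0, D=1, E=0): U0=1, U1=1, U2=0, U3=0, U4=0, U5=0, U6=0, giving Y=0. Observed 1.
Test 1: faults giving observed 1 are {U0 stuck-at-0, U0 inverted output, U1 stuck-at-0, U1 inverted output, U2 stuck-at-1, U2 inverted output, U3 stuck-at-1, U3 inverted output, U4 stuck-at-1, U4 inverted output, U5 stuck-at-1, U5 inverted output, U6 stuck-at-1, U6 inverted output}.
Test 2 (A=0, B=0, C=1, D=1, E=1): fault-free U0=0, U1=1, U2=0, U3=0, U4=0, U5=0, U6=0 → 0; observed 0. Eliminates U1 stuck-at-0, U1 inverted output, U2 stuck-at-1, U2 inverted output, U3 stuck-at-1, U3 inverted output, U4 stuck-at-1, U4 inverted output, U5 stuck-at-1, U5 inverted output, U6 stuck-at-1, U6 inverted output.
Test 3 (A=0, B=0, C=1, D=1, E=0): fault-free U0=0, U1=0, U2=1, U3=0, U4=1, U5=1, U6=1 → 1; observed 0. Eliminates U0 stuck-at-0.
Only U0 inverted output is consistent with every test.

U0 inverted output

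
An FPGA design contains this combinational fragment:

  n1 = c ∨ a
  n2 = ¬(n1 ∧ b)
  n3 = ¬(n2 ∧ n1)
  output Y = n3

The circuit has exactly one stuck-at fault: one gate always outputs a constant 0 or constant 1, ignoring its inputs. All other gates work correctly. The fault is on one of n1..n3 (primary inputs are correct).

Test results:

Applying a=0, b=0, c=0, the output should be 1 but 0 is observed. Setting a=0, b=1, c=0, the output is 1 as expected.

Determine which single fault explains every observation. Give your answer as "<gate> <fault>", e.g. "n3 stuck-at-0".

n1 stuck-at-1

Fault-free values for test 1 (a=0, b=0, c=0): n1=0, n2=1, n3=1, giving Y=1. Observed 0.
Test 1: faults giving observed 0 are {n1 stuck-at-1, n3 stuck-at-0}.
Test 2 (a=0, b=1, c=0): fault-free n1=0, n2=1, n3=1 → 1; observed 1. Eliminates n3 stuck-at-0.
Only n1 stuck-at-1 is consistent with every test.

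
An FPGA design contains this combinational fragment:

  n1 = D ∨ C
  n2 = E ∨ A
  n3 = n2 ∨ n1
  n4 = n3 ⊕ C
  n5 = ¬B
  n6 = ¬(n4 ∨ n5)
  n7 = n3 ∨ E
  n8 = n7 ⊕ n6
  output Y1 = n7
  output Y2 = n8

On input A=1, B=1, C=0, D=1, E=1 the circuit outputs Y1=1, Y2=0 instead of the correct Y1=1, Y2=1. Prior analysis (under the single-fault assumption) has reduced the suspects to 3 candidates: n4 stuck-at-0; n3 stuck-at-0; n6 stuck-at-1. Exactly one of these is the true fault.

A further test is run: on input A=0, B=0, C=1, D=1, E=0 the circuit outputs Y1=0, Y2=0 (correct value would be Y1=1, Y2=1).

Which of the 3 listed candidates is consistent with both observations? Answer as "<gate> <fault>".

n3 stuck-at-0

Evaluate each candidate on input A=0, B=0, C=1, D=1, E=0:
  n4 stuck-at-0: n1=1, n2=0, n3=1, n4=0 [stuck-at-0], n5=1, n6=0, n7=1, n8=1 → Y1=1, Y2=1 — eliminated
  n3 stuck-at-0: n1=1, n2=0, n3=0 [stuck-at-0], n4=1, n5=1, n6=0, n7=0, n8=0 → Y1=0, Y2=0 — matches
  n6 stuck-at-1: n1=1, n2=0, n3=1, n4=0, n5=1, n6=1 [stuck-at-1], n7=1, n8=0 → Y1=1, Y2=0 — eliminated
Only n3 stuck-at-0 reproduces the observed Y1=0, Y2=0.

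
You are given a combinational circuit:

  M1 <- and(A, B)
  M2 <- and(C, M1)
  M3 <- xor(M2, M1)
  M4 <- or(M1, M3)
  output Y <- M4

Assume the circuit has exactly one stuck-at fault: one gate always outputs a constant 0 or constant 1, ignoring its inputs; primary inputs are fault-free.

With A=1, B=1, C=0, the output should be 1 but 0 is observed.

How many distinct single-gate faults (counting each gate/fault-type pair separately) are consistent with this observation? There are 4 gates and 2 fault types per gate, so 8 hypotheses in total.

Fault-free: M1=1, M2=0, M3=1, M4=1 → 1. Observed 0.
  M1 stuck-at-0: output 0 ✓
  M1 stuck-at-1: output 1 ✗
  M2 stuck-at-0: output 1 ✗
  M2 stuck-at-1: output 1 ✗
  M3 stuck-at-0: output 1 ✗
  M3 stuck-at-1: output 1 ✗
  M4 stuck-at-0: output 0 ✓
  M4 stuck-at-1: output 1 ✗
Consistent faults: {M1 stuck-at-0, M4 stuck-at-0} — 2 in all.

2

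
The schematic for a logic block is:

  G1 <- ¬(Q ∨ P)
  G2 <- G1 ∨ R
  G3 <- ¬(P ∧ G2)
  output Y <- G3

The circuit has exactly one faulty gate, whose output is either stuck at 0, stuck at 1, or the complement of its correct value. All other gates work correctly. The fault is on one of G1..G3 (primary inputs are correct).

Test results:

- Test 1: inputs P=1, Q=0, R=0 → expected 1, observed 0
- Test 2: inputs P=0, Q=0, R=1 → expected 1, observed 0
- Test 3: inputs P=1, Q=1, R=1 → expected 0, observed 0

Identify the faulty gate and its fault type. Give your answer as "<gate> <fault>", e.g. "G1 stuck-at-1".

Fault-free values for test 1 (P=1, Q=0, R=0): G1=0, G2=0, G3=1, giving Y=1. Observed 0.
Test 1: faults giving observed 0 are {G1 stuck-at-1, G1 inverted output, G2 stuck-at-1, G2 inverted output, G3 stuck-at-0, G3 inverted output}.
Test 2 (P=0, Q=0, R=1): fault-free G1=1, G2=1, G3=1 → 1; observed 0. Eliminates G1 stuck-at-1, G1 inverted output, G2 stuck-at-1, G2 inverted output.
Test 3 (P=1, Q=1, R=1): fault-free G1=0, G2=1, G3=0 → 0; observed 0. Eliminates G3 inverted output.
Only G3 stuck-at-0 is consistent with every test.

G3 stuck-at-0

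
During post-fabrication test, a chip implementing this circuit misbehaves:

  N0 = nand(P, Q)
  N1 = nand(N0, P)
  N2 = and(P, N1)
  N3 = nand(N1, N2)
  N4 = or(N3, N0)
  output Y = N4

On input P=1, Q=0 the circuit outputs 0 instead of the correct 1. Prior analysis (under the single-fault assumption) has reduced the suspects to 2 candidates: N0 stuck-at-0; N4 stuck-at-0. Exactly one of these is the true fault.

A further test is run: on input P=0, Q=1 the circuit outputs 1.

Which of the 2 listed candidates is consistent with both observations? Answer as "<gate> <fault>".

N0 stuck-at-0

Evaluate each candidate on input P=0, Q=1:
  N0 stuck-at-0: N0=0 [stuck-at-0], N1=1, N2=0, N3=1, N4=1 → 1 — matches
  N4 stuck-at-0: N0=1, N1=1, N2=0, N3=1, N4=0 [stuck-at-0] → 0 — eliminated
Only N0 stuck-at-0 reproduces the observed 1.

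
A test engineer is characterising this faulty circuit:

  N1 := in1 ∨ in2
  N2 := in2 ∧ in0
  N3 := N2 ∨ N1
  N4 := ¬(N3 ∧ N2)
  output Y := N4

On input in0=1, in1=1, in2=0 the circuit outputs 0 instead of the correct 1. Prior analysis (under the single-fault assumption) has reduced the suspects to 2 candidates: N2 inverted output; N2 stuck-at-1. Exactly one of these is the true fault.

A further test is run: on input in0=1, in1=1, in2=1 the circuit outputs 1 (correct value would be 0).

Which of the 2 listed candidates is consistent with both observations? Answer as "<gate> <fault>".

Evaluate each candidate on input in0=1, in1=1, in2=1:
  N2 inverted output: N1=1, N2=0 [inverted output], N3=1, N4=1 → 1 — matches
  N2 stuck-at-1: N1=1, N2=1 [stuck-at-1], N3=1, N4=0 → 0 — eliminated
Only N2 inverted output reproduces the observed 1.

N2 inverted output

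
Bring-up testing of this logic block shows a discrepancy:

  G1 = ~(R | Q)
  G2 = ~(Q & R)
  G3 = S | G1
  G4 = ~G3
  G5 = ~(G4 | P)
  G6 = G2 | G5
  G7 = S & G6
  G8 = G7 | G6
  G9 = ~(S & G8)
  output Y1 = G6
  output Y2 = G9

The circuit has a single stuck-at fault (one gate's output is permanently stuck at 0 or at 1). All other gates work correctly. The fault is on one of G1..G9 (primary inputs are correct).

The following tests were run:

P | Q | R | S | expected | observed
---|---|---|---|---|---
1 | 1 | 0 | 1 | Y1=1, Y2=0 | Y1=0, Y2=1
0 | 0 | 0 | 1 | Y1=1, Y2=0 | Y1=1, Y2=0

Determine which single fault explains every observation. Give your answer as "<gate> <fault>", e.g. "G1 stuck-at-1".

G2 stuck-at-0

Fault-free values for test 1 (P=1, Q=1, R=0, S=1): G1=0, G2=1, G3=1, G4=0, G5=0, G6=1, G7=1, G8=1, G9=0, giving Y1=1, Y2=0. Observed Y1=0, Y2=1.
Test 1: faults giving observed Y1=0, Y2=1 are {G2 stuck-at-0, G6 stuck-at-0}.
Test 2 (P=0, Q=0, R=0, S=1): fault-free G1=1, G2=1, G3=1, G4=0, G5=1, G6=1, G7=1, G8=1, G9=0 → Y1=1, Y2=0; observed Y1=1, Y2=0. Eliminates G6 stuck-at-0.
Only G2 stuck-at-0 is consistent with every test.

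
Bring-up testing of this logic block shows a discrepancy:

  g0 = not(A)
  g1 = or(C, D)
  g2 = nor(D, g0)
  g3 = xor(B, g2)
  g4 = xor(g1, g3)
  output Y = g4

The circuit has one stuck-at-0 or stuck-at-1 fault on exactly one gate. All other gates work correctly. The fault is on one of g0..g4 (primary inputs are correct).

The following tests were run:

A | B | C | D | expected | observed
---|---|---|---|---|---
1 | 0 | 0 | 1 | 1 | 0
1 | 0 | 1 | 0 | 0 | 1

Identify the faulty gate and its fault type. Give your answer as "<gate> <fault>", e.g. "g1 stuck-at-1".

g1 stuck-at-0

Fault-free values for test 1 (A=1, B=0, C=0, D=1): g0=0, g1=1, g2=0, g3=0, g4=1, giving Y=1. Observed 0.
Test 1: faults giving observed 0 are {g1 stuck-at-0, g2 stuck-at-1, g3 stuck-at-1, g4 stuck-at-0}.
Test 2 (A=1, B=0, C=1, D=0): fault-free g0=0, g1=1, g2=1, g3=1, g4=0 → 0; observed 1. Eliminates g2 stuck-at-1, g3 stuck-at-1, g4 stuck-at-0.
Only g1 stuck-at-0 is consistent with every test.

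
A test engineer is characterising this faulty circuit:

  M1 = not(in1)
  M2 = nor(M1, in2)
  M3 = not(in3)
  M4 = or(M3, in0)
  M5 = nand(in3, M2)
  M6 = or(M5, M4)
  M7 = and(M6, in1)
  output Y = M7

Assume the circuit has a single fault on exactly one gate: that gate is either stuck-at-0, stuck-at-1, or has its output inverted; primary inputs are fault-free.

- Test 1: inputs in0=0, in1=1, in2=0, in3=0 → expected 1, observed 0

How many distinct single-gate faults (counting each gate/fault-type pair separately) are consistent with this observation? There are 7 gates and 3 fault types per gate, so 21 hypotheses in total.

Fault-free: M1=0, M2=1, M3=1, M4=1, M5=1, M6=1, M7=1 → 1. Observed 0.
  M1: none of the 3 fault types match ✗
  M2: none of the 3 fault types match ✗
  M3: none of the 3 fault types match ✗
  M4: none of the 3 fault types match ✗
  M5: none of the 3 fault types match ✗
  M6: stuck-at-0, inverted output ✓; others ✗
  M7: stuck-at-0, inverted output ✓; others ✗
Consistent faults: {M6 stuck-at-0, M6 inverted output, M7 stuck-at-0, M7 inverted output} — 4 in all.

4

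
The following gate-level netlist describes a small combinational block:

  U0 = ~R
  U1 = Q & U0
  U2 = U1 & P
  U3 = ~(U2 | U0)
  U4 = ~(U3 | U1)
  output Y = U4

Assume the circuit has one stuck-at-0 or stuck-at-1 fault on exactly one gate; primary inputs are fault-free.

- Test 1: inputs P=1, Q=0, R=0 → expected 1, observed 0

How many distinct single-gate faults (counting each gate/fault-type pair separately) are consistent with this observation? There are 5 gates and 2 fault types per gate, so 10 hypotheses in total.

4

Fault-free: U0=1, U1=0, U2=0, U3=0, U4=1 → 1. Observed 0.
  U0 stuck-at-0: output 0 ✓
  U0 stuck-at-1: output 1 ✗
  U1 stuck-at-0: output 1 ✗
  U1 stuck-at-1: output 0 ✓
  U2 stuck-at-0: output 1 ✗
  U2 stuck-at-1: output 1 ✗
  U3 stuck-at-0: output 1 ✗
  U3 stuck-at-1: output 0 ✓
  U4 stuck-at-0: output 0 ✓
  U4 stuck-at-1: output 1 ✗
Consistent faults: {U0 stuck-at-0, U1 stuck-at-1, U3 stuck-at-1, U4 stuck-at-0} — 4 in all.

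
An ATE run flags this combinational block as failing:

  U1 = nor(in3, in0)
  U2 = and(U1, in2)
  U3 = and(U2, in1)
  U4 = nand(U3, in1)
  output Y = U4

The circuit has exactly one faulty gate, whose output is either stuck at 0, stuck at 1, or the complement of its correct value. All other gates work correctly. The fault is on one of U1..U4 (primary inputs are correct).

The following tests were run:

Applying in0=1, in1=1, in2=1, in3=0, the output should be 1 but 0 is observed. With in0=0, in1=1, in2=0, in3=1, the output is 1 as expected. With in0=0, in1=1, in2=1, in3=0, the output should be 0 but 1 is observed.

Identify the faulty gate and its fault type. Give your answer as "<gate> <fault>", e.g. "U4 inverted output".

U1 inverted output

Fault-free values for test 1 (in0=1, in1=1, in2=1, in3=0): U1=0, U2=0, U3=0, U4=1, giving Y=1. Observed 0.
Test 1: faults giving observed 0 are {U1 stuck-at-1, U1 inverted output, U2 stuck-at-1, U2 inverted output, U3 stuck-at-1, U3 inverted output, U4 stuck-at-0, U4 inverted output}.
Test 2 (in0=0, in1=1, in2=0, in3=1): fault-free U1=0, U2=0, U3=0, U4=1 → 1; observed 1. Eliminates U2 stuck-at-1, U2 inverted output, U3 stuck-at-1, U3 inverted output, U4 stuck-at-0, U4 inverted output.
Test 3 (in0=0, in1=1, in2=1, in3=0): fault-free U1=1, U2=1, U3=1, U4=0 → 0; observed 1. Eliminates U1 stuck-at-1.
Only U1 inverted output is consistent with every test.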